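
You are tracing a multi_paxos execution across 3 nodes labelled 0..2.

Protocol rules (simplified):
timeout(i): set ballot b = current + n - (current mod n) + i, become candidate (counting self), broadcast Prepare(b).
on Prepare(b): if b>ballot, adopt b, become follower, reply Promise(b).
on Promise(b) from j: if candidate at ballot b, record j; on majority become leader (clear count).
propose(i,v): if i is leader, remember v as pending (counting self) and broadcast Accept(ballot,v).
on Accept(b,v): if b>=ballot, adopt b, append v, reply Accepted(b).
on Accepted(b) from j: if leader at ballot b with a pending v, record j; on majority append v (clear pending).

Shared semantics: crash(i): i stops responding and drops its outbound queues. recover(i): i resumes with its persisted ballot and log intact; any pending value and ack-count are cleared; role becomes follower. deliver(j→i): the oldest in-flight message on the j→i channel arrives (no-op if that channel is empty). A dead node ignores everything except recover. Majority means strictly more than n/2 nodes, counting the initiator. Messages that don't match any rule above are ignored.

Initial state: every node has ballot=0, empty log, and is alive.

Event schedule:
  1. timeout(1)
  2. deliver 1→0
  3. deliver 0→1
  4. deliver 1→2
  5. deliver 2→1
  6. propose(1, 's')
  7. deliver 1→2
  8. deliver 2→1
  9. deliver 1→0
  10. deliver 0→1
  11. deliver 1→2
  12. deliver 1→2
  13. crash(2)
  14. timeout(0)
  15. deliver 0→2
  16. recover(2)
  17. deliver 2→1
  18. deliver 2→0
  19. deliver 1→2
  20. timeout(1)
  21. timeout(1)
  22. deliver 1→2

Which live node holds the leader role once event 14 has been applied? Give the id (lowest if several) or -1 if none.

1

[1] timeout(1) → N1(cand b4 [-])
[2] deliver 1→0 → N0(foll b4 [-])
[3] deliver 0→1 → N1(lead b4 [-])
[4] deliver 1→2 → N2(foll b4 [-])
[5] deliver 2→1 → ∅
[6] propose(1,'s') → ∅
[7] deliver 1→2 → N2(foll b4 [s])
[8] deliver 2→1 → N1(lead b4 [s])
[9] deliver 1→0 → N0(foll b4 [s])
[10] deliver 0→1 → ∅
[11] deliver 1→2 → ∅
[12] deliver 1→2 → ∅
[13] crash(2) → N2(✗foll b4 [s])
[14] timeout(0) → N0(cand b6 [s])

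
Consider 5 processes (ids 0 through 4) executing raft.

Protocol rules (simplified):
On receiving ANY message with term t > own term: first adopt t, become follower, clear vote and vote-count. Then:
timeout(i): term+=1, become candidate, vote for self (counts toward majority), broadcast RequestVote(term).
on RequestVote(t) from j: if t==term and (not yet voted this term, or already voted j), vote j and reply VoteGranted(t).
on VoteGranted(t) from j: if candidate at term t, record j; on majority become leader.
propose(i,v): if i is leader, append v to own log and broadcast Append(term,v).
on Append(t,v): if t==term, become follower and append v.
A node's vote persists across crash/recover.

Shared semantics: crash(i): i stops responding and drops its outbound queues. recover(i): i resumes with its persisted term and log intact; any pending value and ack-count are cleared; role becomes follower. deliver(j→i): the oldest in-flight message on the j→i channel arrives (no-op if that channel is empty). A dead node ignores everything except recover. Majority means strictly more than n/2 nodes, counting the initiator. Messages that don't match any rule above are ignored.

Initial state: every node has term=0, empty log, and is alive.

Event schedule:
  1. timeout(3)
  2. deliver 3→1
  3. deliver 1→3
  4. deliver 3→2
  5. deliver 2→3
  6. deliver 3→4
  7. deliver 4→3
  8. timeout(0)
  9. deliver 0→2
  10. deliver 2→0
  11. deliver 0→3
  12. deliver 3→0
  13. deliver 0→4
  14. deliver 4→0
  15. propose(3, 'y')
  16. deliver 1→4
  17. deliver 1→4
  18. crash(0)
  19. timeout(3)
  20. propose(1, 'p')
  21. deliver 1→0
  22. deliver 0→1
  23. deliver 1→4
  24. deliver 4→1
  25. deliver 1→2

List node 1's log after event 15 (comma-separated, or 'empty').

empty

1. timeout(3):  <3:cand t1 ->
2. deliver 3→1:  <1:foll t1 ->
3. deliver 1→3:  nop
4. deliver 3→2:  <2:foll t1 ->
5. deliver 2→3:  <3:lead t1 ->
6. deliver 3→4:  <4:foll t1 ->
7. deliver 4→3:  nop
8. timeout(0):  <0:cand t1 ->
9. deliver 0→2:  nop
10. deliver 2→0:  nop
11. deliver 0→3:  nop
12. deliver 3→0:  nop
13. deliver 0→4:  nop
14. deliver 4→0:  nop
15. propose(3,'y'):  <3:lead t1 y>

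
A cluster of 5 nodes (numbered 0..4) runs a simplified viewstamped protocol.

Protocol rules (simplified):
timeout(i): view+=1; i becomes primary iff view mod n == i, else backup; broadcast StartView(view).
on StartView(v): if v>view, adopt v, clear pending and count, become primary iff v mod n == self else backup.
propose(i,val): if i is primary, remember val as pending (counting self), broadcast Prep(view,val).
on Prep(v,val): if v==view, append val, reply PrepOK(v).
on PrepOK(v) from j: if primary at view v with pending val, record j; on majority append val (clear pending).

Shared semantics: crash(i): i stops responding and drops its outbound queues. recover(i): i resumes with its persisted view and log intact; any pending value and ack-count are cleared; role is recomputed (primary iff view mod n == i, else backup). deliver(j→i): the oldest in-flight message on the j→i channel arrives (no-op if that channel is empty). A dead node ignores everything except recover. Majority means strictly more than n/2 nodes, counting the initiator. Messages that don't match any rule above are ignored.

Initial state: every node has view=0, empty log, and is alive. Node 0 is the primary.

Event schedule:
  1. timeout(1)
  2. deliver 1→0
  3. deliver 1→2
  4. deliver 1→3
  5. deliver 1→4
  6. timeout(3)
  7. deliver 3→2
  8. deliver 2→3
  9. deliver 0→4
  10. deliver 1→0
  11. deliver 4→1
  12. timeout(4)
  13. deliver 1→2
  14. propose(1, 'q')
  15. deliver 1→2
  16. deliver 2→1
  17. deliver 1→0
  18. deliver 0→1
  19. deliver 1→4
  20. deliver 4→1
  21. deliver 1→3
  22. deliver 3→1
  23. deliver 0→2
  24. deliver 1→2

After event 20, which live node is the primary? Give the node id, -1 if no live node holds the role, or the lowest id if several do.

step 1 timeout(1): 1={prim,v=1,log=-}
step 2 deliver 1→0: 0={back,v=1,log=-}
step 3 deliver 1→2: 2={back,v=1,log=-}
step 4 deliver 1→3: 3={back,v=1,log=-}
step 5 deliver 1→4: 4={back,v=1,log=-}
step 6 timeout(3): 3={back,v=2,log=-}
step 7 deliver 3→2: 2={prim,v=2,log=-}
step 8 deliver 2→3: —
step 9 deliver 0→4: —
step 10 deliver 1→0: —
step 11 deliver 4→1: —
step 12 timeout(4): 4={back,v=2,log=-}
step 13 deliver 1→2: —
step 14 propose(1,'q'): —
step 15 deliver 1→2: —
step 16 deliver 2→1: —
step 17 deliver 1→0: 0={back,v=1,log=q}
step 18 deliver 0→1: —
step 19 deliver 1→4: —
step 20 deliver 4→1: 1={back,v=2,log=-}

2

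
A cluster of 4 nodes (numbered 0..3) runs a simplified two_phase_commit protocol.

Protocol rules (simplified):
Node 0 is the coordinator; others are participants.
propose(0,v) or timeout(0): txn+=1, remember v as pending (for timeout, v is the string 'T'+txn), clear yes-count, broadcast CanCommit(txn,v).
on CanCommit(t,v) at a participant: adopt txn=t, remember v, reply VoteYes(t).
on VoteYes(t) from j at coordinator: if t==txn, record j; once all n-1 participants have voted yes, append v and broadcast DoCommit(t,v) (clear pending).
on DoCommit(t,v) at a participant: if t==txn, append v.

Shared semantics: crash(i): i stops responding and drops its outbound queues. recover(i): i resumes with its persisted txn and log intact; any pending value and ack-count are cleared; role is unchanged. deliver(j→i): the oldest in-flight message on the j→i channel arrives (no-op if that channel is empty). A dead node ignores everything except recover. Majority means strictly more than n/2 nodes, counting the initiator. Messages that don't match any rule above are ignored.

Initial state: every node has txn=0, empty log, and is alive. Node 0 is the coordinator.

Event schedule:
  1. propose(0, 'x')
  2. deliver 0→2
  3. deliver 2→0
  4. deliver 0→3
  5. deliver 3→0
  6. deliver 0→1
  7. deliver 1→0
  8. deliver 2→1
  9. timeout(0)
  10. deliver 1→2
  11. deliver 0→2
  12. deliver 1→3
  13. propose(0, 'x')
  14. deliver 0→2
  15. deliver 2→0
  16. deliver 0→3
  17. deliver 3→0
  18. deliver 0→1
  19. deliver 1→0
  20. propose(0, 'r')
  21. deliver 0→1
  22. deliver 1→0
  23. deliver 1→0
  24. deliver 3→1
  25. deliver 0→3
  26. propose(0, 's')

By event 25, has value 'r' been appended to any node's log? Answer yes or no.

no

step 1 propose(0,'x'): 0={coor,t=1,log=-}
step 2 deliver 0→2: 2={part,t=1,log=-}
step 3 deliver 2→0: —
step 4 deliver 0→3: 3={part,t=1,log=-}
step 5 deliver 3→0: —
step 6 deliver 0→1: 1={part,t=1,log=-}
step 7 deliver 1→0: 0={coor,t=1,log=x}
step 8 deliver 2→1: —
step 9 timeout(0): 0={coor,t=2,log=x}
step 10 deliver 1→2: —
step 11 deliver 0→2: 2={part,t=1,log=x}
step 12 deliver 1→3: —
step 13 propose(0,'x'): 0={coor,t=3,log=x}
step 14 deliver 0→2: 2={part,t=2,log=x}
step 15 deliver 2→0: —
step 16 deliver 0→3: 3={part,t=1,log=x}
step 17 deliver 3→0: —
step 18 deliver 0→1: 1={part,t=1,log=x}
step 19 deliver 1→0: —
step 20 propose(0,'r'): 0={coor,t=4,log=x}
step 21 deliver 0→1: 1={part,t=2,log=x}
step 22 deliver 1→0: —
step 23 deliver 1→0: —
step 24 deliver 3→1: —
step 25 deliver 0→3: 3={part,t=2,log=x}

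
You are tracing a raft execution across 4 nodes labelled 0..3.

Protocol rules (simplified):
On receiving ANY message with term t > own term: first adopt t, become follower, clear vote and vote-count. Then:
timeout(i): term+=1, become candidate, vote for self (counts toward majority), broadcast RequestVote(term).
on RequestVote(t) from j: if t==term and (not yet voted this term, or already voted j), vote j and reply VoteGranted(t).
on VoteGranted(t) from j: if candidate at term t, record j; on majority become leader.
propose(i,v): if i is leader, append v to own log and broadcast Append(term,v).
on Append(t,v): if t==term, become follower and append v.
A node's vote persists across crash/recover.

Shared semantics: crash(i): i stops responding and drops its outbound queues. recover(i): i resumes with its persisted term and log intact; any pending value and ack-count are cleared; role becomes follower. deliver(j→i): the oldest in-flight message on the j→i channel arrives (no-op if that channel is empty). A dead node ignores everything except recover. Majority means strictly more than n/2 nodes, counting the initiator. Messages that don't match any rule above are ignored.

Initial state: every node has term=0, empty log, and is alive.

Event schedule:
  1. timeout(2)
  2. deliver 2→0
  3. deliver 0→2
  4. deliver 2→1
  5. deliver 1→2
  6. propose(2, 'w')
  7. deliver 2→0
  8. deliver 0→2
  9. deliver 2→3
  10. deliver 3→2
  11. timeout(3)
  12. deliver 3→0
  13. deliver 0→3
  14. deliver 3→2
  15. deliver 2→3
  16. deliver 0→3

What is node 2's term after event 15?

e1 timeout(2): 2[cand,t=1,-]
e2 deliver 2→0: 0[foll,t=1,-]
e3 deliver 0→2: ·
e4 deliver 2→1: 1[foll,t=1,-]
e5 deliver 1→2: 2[lead,t=1,-]
e6 propose(2,'w'): 2[lead,t=1,w]
e7 deliver 2→0: 0[foll,t=1,w]
e8 deliver 0→2: ·
e9 deliver 2→3: 3[foll,t=1,-]
e10 deliver 3→2: ·
e11 timeout(3): 3[cand,t=2,-]
e12 deliver 3→0: 0[foll,t=2,w]
e13 deliver 0→3: ·
e14 deliver 3→2: 2[foll,t=2,w]
e15 deliver 2→3: ·

2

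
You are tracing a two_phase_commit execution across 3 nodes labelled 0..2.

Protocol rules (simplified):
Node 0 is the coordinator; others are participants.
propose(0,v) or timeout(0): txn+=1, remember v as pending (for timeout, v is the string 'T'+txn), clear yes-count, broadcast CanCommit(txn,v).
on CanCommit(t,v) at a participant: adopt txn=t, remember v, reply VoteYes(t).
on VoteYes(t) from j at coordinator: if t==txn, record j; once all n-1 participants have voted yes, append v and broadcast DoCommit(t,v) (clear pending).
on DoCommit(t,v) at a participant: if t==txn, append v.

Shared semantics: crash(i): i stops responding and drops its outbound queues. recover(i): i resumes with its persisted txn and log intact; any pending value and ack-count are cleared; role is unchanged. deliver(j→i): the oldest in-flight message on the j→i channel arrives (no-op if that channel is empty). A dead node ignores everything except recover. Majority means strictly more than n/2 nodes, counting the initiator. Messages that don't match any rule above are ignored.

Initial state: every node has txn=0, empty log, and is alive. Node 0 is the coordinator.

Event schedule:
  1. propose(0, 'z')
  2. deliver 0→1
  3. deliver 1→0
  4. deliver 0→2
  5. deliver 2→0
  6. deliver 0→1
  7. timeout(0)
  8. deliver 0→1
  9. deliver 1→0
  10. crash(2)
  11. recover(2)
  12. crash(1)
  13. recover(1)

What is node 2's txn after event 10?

1

e1 propose(0,'z'): 0[coor,t=1,-]
e2 deliver 0→1: 1[part,t=1,-]
e3 deliver 1→0: ·
e4 deliver 0→2: 2[part,t=1,-]
e5 deliver 2→0: 0[coor,t=1,z]
e6 deliver 0→1: 1[part,t=1,z]
e7 timeout(0): 0[coor,t=2,z]
e8 deliver 0→1: 1[part,t=2,z]
e9 deliver 1→0: ·
e10 crash(2): 2[✗part,t=1,-]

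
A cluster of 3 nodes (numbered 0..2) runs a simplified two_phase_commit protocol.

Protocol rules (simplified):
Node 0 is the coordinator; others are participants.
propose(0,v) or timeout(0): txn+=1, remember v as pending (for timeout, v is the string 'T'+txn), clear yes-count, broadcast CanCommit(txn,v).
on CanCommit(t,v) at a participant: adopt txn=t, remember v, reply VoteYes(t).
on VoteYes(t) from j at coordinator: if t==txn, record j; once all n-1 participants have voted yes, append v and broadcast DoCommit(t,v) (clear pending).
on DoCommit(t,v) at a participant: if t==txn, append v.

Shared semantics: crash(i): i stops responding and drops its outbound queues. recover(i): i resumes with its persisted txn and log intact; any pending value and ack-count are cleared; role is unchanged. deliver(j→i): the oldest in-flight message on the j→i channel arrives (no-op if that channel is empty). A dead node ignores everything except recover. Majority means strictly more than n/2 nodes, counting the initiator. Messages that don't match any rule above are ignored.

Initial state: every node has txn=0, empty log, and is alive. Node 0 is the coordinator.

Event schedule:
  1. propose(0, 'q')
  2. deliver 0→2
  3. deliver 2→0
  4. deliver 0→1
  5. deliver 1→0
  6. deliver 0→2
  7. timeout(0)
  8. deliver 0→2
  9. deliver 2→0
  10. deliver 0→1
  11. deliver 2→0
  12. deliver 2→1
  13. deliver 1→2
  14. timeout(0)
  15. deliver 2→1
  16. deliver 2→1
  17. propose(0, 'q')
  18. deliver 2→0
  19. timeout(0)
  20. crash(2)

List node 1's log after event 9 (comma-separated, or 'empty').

empty

after 1 — propose(0,'q'): n0:coor/t1/[-]
after 2 — deliver 0→2: n2:part/t1/[-]
after 3 — deliver 2→0: ·
after 4 — deliver 0→1: n1:part/t1/[-]
after 5 — deliver 1→0: n0:coor/t1/[q]
after 6 — deliver 0→2: n2:part/t1/[q]
after 7 — timeout(0): n0:coor/t2/[q]
after 8 — deliver 0→2: n2:part/t2/[q]
after 9 — deliver 2→0: ·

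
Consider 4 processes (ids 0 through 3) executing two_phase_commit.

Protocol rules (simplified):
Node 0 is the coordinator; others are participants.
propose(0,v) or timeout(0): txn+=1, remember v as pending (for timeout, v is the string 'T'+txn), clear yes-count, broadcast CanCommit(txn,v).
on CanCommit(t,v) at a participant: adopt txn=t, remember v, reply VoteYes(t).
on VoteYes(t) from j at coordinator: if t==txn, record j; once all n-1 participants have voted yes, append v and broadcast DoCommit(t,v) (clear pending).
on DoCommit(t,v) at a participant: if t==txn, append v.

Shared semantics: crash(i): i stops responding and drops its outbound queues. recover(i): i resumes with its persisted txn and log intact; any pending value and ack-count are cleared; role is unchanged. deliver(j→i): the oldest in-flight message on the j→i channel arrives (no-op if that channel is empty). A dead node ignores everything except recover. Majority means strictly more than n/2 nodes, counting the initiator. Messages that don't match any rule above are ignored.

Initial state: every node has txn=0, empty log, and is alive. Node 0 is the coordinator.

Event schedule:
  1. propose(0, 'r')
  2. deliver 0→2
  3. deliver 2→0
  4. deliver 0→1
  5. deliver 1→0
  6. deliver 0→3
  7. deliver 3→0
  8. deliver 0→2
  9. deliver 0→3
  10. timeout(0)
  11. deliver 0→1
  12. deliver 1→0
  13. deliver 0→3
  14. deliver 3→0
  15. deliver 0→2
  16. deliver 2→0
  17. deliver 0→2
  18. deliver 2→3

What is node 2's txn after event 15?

1. propose(0,'r'):  <0:coor t1 ->
2. deliver 0→2:  <2:part t1 ->
3. deliver 2→0:  nop
4. deliver 0→1:  <1:part t1 ->
5. deliver 1→0:  nop
6. deliver 0→3:  <3:part t1 ->
7. deliver 3→0:  <0:coor t1 r>
8. deliver 0→2:  <2:part t1 r>
9. deliver 0→3:  <3:part t1 r>
10. timeout(0):  <0:coor t2 r>
11. deliver 0→1:  <1:part t1 r>
12. deliver 1→0:  nop
13. deliver 0→3:  <3:part t2 r>
14. deliver 3→0:  nop
15. deliver 0→2:  <2:part t2 r>

2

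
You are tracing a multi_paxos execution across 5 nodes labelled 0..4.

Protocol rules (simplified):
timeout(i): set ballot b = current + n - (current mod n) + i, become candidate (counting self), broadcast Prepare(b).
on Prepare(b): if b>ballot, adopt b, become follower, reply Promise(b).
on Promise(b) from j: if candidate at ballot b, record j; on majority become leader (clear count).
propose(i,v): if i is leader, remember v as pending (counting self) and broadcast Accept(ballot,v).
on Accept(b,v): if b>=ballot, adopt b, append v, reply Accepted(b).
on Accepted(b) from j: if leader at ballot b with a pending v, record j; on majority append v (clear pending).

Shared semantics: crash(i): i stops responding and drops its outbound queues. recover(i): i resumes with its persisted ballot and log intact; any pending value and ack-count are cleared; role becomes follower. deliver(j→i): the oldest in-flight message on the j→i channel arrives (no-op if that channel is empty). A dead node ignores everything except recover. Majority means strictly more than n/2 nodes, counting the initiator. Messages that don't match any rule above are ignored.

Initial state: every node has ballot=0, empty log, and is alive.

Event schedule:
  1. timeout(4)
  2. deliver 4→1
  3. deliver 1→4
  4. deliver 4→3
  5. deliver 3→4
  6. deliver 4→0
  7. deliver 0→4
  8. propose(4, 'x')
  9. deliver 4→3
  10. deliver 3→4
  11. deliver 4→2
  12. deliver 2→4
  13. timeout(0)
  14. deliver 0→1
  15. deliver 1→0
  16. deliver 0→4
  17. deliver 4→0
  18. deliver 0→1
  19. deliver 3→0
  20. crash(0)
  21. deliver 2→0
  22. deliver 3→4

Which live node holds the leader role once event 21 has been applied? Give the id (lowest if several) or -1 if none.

e1 timeout(4): 4[cand,b=9,-]
e2 deliver 4→1: 1[foll,b=9,-]
e3 deliver 1→4: ·
e4 deliver 4→3: 3[foll,b=9,-]
e5 deliver 3→4: 4[lead,b=9,-]
e6 deliver 4→0: 0[foll,b=9,-]
e7 deliver 0→4: ·
e8 propose(4,'x'): ·
e9 deliver 4→3: 3[foll,b=9,x]
e10 deliver 3→4: ·
e11 deliver 4→2: 2[foll,b=9,-]
e12 deliver 2→4: ·
e13 timeout(0): 0[cand,b=10,-]
e14 deliver 0→1: 1[foll,b=10,-]
e15 deliver 1→0: ·
e16 deliver 0→4: 4[foll,b=10,-]
e17 deliver 4→0: ·
e18 deliver 0→1: ·
e19 deliver 3→0: ·
e20 crash(0): 0[✗cand,b=10,-]
e21 deliver 2→0: ·

-1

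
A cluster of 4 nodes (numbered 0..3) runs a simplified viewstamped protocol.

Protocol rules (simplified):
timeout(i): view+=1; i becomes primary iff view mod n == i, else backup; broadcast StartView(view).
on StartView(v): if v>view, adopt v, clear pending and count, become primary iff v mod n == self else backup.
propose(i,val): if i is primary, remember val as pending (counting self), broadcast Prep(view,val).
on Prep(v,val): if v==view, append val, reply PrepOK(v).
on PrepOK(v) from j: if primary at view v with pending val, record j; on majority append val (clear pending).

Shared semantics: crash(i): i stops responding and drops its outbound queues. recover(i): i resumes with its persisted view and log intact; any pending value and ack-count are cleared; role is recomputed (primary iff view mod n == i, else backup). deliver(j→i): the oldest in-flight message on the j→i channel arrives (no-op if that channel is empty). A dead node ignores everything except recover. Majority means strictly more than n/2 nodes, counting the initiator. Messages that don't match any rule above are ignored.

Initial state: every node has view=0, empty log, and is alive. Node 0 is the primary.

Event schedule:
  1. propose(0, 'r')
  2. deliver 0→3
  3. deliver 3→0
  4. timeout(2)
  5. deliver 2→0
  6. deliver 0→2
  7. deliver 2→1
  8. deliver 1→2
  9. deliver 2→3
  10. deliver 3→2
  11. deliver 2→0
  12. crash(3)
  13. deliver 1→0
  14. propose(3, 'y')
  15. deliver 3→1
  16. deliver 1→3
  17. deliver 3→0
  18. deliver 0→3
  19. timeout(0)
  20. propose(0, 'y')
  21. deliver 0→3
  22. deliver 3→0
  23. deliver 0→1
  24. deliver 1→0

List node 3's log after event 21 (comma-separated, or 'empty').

r

[1] propose(0,'r') → ∅
[2] deliver 0→3 → N3(back v0 [r])
[3] deliver 3→0 → ∅
[4] timeout(2) → N2(back v1 [-])
[5] deliver 2→0 → N0(back v1 [-])
[6] deliver 0→2 → ∅
[7] deliver 2→1 → N1(prim v1 [-])
[8] deliver 1→2 → ∅
[9] deliver 2→3 → N3(back v1 [r])
[10] deliver 3→2 → ∅
[11] deliver 2→0 → ∅
[12] crash(3) → N3(✗back v1 [r])
[13] deliver 1→0 → ∅
[14] propose(3,'y') → ∅
[15] deliver 3→1 → ∅
[16] deliver 1→3 → ∅
[17] deliver 3→0 → ∅
[18] deliver 0→3 → ∅
[19] timeout(0) → N0(back v2 [-])
[20] propose(0,'y') → ∅
[21] deliver 0→3 → ∅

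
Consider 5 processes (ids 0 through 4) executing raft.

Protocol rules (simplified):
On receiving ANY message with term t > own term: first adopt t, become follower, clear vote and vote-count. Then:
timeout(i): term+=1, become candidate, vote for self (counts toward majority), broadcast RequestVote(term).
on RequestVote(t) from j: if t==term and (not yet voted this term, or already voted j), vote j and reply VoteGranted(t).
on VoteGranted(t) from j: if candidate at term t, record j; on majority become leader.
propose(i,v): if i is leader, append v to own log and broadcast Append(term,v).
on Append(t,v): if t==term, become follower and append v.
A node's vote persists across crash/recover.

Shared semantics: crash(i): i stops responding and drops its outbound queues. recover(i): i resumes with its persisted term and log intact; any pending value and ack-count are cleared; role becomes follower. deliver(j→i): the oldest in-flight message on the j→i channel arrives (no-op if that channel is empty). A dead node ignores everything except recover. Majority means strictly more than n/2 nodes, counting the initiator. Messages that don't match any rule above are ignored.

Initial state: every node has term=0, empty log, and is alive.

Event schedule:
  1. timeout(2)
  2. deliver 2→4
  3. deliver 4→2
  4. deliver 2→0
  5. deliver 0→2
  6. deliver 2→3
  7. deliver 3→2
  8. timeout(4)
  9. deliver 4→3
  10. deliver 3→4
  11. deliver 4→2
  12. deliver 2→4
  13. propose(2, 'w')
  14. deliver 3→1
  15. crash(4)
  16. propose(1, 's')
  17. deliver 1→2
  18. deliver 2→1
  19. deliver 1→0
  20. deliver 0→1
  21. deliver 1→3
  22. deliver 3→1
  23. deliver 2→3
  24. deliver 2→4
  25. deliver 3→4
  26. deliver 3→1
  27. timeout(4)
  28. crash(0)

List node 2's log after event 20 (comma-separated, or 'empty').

[1] timeout(2) → N2(cand t1 [-])
[2] deliver 2→4 → N4(foll t1 [-])
[3] deliver 4→2 → ∅
[4] deliver 2→0 → N0(foll t1 [-])
[5] deliver 0→2 → N2(lead t1 [-])
[6] deliver 2→3 → N3(foll t1 [-])
[7] deliver 3→2 → ∅
[8] timeout(4) → N4(cand t2 [-])
[9] deliver 4→3 → N3(foll t2 [-])
[10] deliver 3→4 → ∅
[11] deliver 4→2 → N2(foll t2 [-])
[12] deliver 2→4 → N4(lead t2 [-])
[13] propose(2,'w') → ∅
[14] deliver 3→1 → ∅
[15] crash(4) → N4(✗lead t2 [-])
[16] propose(1,'s') → ∅
[17] deliver 1→2 → ∅
[18] deliver 2→1 → N1(foll t1 [-])
[19] deliver 1→0 → ∅
[20] deliver 0→1 → ∅

empty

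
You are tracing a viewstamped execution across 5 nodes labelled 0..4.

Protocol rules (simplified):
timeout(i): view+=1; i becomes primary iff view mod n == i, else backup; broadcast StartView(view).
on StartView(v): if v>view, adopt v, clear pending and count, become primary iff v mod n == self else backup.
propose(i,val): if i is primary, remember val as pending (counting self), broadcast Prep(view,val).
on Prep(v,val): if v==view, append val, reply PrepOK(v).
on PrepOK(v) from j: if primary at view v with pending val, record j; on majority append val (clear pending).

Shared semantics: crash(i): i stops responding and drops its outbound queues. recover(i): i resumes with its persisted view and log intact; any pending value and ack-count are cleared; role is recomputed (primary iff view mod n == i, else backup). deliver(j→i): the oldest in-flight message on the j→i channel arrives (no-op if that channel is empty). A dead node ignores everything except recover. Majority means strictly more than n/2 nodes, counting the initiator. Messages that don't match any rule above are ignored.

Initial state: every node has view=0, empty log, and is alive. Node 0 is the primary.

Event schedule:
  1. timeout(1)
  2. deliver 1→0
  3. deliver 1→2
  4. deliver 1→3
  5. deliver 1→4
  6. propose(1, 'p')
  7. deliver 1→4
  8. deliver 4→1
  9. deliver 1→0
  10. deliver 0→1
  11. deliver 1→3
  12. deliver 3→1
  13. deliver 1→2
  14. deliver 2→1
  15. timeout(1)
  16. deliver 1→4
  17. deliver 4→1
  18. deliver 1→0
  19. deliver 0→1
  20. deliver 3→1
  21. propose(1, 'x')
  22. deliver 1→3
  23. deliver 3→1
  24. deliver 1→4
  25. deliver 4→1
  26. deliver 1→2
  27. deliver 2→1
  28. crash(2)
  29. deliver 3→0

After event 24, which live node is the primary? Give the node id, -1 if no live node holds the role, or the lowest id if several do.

-1

step 1 timeout(1): 1={prim,v=1,log=-}
step 2 deliver 1→0: 0={back,v=1,log=-}
step 3 deliver 1→2: 2={back,v=1,log=-}
step 4 deliver 1→3: 3={back,v=1,log=-}
step 5 deliver 1→4: 4={back,v=1,log=-}
step 6 propose(1,'p'): —
step 7 deliver 1→4: 4={back,v=1,log=p}
step 8 deliver 4→1: —
step 9 deliver 1→0: 0={back,v=1,log=p}
step 10 deliver 0→1: 1={prim,v=1,log=p}
step 11 deliver 1→3: 3={back,v=1,log=p}
step 12 deliver 3→1: —
step 13 deliver 1→2: 2={back,v=1,log=p}
step 14 deliver 2→1: —
step 15 timeout(1): 1={back,v=2,log=p}
step 16 deliver 1→4: 4={back,v=2,log=p}
step 17 deliver 4→1: —
step 18 deliver 1→0: 0={back,v=2,log=p}
step 19 deliver 0→1: —
step 20 deliver 3→1: —
step 21 propose(1,'x'): —
step 22 deliver 1→3: 3={back,v=2,log=p}
step 23 deliver 3→1: —
step 24 deliver 1→4: —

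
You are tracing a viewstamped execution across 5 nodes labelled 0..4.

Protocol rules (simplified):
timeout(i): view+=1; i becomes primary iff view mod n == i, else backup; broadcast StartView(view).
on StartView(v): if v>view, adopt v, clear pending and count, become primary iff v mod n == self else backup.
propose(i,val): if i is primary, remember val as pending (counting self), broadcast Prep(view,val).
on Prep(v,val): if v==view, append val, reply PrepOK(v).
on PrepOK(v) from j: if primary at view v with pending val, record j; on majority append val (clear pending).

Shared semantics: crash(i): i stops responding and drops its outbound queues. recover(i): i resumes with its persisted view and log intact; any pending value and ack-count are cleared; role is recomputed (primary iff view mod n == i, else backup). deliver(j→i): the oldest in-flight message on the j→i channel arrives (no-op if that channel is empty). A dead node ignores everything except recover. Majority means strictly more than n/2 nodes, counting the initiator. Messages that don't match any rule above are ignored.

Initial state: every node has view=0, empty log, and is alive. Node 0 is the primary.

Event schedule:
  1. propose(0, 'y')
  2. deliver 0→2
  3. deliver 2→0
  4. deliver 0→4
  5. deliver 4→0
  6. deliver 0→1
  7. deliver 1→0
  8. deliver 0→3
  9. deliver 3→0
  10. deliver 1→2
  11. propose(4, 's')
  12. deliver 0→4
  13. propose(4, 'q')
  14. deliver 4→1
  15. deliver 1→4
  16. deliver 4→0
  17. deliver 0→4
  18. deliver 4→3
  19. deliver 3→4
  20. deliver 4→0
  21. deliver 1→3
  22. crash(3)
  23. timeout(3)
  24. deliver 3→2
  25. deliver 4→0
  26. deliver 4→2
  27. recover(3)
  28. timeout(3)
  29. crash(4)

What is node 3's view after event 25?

0

after 1 — propose(0,'y'): ·
after 2 — deliver 0→2: n2:back/v0/[y]
after 3 — deliver 2→0: ·
after 4 — deliver 0→4: n4:back/v0/[y]
after 5 — deliver 4→0: n0:prim/v0/[y]
after 6 — deliver 0→1: n1:back/v0/[y]
after 7 — deliver 1→0: ·
after 8 — deliver 0→3: n3:back/v0/[y]
after 9 — deliver 3→0: ·
after 10 — deliver 1→2: ·
after 11 — propose(4,'s'): ·
after 12 — deliver 0→4: ·
after 13 — propose(4,'q'): ·
after 14 — deliver 4→1: ·
after 15 — deliver 1→4: ·
after 16 — deliver 4→0: ·
after 17 — deliver 0→4: ·
after 18 — deliver 4→3: ·
after 19 — deliver 3→4: ·
after 20 — deliver 4→0: ·
after 21 — deliver 1→3: ·
after 22 — crash(3): n3:✗back/v0/[y]
after 23 — timeout(3): ·
after 24 — deliver 3→2: ·
after 25 — deliver 4→0: ·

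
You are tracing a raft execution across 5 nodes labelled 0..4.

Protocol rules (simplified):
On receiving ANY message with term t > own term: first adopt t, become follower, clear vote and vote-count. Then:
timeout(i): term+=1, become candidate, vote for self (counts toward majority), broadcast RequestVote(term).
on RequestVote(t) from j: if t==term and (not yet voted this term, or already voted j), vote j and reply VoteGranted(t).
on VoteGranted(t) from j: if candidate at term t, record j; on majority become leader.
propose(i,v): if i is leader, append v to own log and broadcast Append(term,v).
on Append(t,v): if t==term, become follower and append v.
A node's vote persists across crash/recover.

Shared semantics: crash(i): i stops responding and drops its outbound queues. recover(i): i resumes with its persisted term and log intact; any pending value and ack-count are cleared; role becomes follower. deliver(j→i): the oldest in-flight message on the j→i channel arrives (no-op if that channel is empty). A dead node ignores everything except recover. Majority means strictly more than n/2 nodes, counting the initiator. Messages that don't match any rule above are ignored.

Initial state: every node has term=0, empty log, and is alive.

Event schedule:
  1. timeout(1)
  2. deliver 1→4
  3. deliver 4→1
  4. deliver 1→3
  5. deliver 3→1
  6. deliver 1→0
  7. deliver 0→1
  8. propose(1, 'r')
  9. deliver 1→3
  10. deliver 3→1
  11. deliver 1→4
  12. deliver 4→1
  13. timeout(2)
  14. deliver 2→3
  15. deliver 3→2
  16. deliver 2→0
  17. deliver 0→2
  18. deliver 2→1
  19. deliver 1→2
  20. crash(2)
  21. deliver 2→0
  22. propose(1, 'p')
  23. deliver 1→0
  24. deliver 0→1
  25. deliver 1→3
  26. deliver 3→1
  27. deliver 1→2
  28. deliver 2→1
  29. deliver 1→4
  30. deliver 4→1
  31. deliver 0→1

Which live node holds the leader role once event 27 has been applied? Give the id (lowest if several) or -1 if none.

step 1 timeout(1): 1={cand,t=1,log=-}
step 2 deliver 1→4: 4={foll,t=1,log=-}
step 3 deliver 4→1: —
step 4 deliver 1→3: 3={foll,t=1,log=-}
step 5 deliver 3→1: 1={lead,t=1,log=-}
step 6 deliver 1→0: 0={foll,t=1,log=-}
step 7 deliver 0→1: —
step 8 propose(1,'r'): 1={lead,t=1,log=r}
step 9 deliver 1→3: 3={foll,t=1,log=r}
step 10 deliver 3→1: —
step 11 deliver 1→4: 4={foll,t=1,log=r}
step 12 deliver 4→1: —
step 13 timeout(2): 2={cand,t=1,log=-}
step 14 deliver 2→3: —
step 15 deliver 3→2: —
step 16 deliver 2→0: —
step 17 deliver 0→2: —
step 18 deliver 2→1: —
step 19 deliver 1→2: —
step 20 crash(2): 2={✗cand,t=1,log=-}
step 21 deliver 2→0: —
step 22 propose(1,'p'): 1={lead,t=1,log=r,p}
step 23 deliver 1→0: 0={foll,t=1,log=r}
step 24 deliver 0→1: —
step 25 deliver 1→3: 3={foll,t=1,log=r,p}
step 26 deliver 3→1: —
step 27 deliver 1→2: —

1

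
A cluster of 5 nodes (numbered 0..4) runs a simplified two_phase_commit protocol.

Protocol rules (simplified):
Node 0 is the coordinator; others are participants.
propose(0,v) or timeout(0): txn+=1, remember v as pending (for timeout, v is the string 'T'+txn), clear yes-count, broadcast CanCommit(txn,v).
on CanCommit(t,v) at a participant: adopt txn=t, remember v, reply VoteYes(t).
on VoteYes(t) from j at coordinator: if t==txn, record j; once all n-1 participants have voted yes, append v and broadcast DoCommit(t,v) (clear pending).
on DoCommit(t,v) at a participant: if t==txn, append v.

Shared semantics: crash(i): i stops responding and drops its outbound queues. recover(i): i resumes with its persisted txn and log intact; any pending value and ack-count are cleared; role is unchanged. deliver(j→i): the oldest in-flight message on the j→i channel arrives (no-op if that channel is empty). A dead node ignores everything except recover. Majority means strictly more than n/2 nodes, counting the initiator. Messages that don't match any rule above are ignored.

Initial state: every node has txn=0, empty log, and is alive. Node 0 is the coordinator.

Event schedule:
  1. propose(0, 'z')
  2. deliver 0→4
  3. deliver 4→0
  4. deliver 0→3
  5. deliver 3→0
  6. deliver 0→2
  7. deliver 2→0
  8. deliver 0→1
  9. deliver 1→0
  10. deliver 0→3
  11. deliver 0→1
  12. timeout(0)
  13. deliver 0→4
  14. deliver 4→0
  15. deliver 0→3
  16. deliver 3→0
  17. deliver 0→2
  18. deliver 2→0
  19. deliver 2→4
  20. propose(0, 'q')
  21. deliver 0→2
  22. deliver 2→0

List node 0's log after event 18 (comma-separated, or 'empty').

z

1. propose(0,'z'):  <0:coor t1 ->
2. deliver 0→4:  <4:part t1 ->
3. deliver 4→0:  nop
4. deliver 0→3:  <3:part t1 ->
5. deliver 3→0:  nop
6. deliver 0→2:  <2:part t1 ->
7. deliver 2→0:  nop
8. deliver 0→1:  <1:part t1 ->
9. deliver 1→0:  <0:coor t1 z>
10. deliver 0→3:  <3:part t1 z>
11. deliver 0→1:  <1:part t1 z>
12. timeout(0):  <0:coor t2 z>
13. deliver 0→4:  <4:part t1 z>
14. deliver 4→0:  nop
15. deliver 0→3:  <3:part t2 z>
16. deliver 3→0:  nop
17. deliver 0→2:  <2:part t1 z>
18. deliver 2→0:  nop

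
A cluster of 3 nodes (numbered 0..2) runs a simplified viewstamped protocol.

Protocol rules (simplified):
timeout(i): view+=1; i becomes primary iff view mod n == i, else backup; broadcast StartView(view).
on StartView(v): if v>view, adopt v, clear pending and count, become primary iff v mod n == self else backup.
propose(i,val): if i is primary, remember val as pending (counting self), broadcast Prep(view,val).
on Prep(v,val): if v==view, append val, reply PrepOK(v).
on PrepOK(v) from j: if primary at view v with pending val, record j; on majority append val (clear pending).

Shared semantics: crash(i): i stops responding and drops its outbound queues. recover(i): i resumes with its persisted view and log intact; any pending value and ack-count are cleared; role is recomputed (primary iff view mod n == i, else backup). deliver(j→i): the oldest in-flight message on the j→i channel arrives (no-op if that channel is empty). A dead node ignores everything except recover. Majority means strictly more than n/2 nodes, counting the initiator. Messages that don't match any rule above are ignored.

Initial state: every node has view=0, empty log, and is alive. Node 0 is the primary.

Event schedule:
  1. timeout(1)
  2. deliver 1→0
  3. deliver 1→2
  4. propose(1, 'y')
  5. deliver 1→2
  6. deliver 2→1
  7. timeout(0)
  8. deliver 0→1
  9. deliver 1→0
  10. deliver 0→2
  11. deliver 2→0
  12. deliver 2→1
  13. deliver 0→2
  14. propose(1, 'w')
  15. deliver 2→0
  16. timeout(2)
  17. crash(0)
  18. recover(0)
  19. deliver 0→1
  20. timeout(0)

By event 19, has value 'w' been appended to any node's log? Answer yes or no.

no

step 1 timeout(1): 1={prim,v=1,log=-}
step 2 deliver 1→0: 0={back,v=1,log=-}
step 3 deliver 1→2: 2={back,v=1,log=-}
step 4 propose(1,'y'): —
step 5 deliver 1→2: 2={back,v=1,log=y}
step 6 deliver 2→1: 1={prim,v=1,log=y}
step 7 timeout(0): 0={back,v=2,log=-}
step 8 deliver 0→1: 1={back,v=2,log=y}
step 9 deliver 1→0: —
step 10 deliver 0→2: 2={prim,v=2,log=y}
step 11 deliver 2→0: —
step 12 deliver 2→1: —
step 13 deliver 0→2: —
step 14 propose(1,'w'): —
step 15 deliver 2→0: —
step 16 timeout(2): 2={back,v=3,log=y}
step 17 crash(0): 0={✗back,v=2,log=-}
step 18 recover(0): 0={back,v=2,log=-}
step 19 deliver 0→1: —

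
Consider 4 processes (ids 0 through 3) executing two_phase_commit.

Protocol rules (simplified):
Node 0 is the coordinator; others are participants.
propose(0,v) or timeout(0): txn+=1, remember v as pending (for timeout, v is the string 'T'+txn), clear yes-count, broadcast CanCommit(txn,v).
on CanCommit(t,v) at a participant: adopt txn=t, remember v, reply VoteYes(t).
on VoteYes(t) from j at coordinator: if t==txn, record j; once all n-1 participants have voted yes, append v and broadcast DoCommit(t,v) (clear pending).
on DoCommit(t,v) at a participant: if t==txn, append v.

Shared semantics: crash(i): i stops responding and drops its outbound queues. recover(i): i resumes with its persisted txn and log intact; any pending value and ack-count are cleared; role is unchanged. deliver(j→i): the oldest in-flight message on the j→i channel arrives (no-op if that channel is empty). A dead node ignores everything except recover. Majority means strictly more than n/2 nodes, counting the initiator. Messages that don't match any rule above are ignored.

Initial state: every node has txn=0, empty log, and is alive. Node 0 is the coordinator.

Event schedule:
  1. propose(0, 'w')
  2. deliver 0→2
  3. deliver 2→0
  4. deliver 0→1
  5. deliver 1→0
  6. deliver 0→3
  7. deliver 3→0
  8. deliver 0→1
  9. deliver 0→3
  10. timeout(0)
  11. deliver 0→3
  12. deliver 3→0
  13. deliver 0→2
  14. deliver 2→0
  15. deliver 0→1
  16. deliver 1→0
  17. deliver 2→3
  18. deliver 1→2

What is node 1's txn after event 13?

[1] propose(0,'w') → N0(coor t1 [-])
[2] deliver 0→2 → N2(part t1 [-])
[3] deliver 2→0 → ∅
[4] deliver 0→1 → N1(part t1 [-])
[5] deliver 1→0 → ∅
[6] deliver 0→3 → N3(part t1 [-])
[7] deliver 3→0 → N0(coor t1 [w])
[8] deliver 0→1 → N1(part t1 [w])
[9] deliver 0→3 → N3(part t1 [w])
[10] timeout(0) → N0(coor t2 [w])
[11] deliver 0→3 → N3(part t2 [w])
[12] deliver 3→0 → ∅
[13] deliver 0→2 → N2(part t1 [w])

1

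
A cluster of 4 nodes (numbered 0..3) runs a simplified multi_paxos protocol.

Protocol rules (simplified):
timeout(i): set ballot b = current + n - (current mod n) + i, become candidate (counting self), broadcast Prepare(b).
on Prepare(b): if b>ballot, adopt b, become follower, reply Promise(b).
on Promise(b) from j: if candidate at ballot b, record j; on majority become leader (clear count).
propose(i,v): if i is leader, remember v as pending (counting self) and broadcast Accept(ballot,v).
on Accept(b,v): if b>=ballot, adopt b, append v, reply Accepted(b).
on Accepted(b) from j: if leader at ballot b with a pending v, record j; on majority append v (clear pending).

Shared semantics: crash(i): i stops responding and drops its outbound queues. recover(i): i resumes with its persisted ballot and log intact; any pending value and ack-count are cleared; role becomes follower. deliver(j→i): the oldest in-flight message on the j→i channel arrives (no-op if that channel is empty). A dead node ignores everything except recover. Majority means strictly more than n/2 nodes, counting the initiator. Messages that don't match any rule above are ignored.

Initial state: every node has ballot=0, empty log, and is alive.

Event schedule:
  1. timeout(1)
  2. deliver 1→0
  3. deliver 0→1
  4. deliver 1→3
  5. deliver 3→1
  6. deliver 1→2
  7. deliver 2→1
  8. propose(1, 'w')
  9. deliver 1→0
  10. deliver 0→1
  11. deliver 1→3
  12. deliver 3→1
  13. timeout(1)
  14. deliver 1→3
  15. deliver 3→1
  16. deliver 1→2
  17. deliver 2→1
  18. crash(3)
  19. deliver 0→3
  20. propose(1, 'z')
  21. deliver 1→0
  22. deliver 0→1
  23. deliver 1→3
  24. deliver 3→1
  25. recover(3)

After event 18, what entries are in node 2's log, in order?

e1 timeout(1): 1[cand,b=5,-]
e2 deliver 1→0: 0[foll,b=5,-]
e3 deliver 0→1: ·
e4 deliver 1→3: 3[foll,b=5,-]
e5 deliver 3→1: 1[lead,b=5,-]
e6 deliver 1→2: 2[foll,b=5,-]
e7 deliver 2→1: ·
e8 propose(1,'w'): ·
e9 deliver 1→0: 0[foll,b=5,w]
e10 deliver 0→1: ·
e11 deliver 1→3: 3[foll,b=5,w]
e12 deliver 3→1: 1[lead,b=5,w]
e13 timeout(1): 1[cand,b=9,w]
e14 deliver 1→3: 3[foll,b=9,w]
e15 deliver 3→1: ·
e16 deliver 1→2: 2[foll,b=5,w]
e17 deliver 2→1: ·
e18 crash(3): 3[✗foll,b=9,w]

w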